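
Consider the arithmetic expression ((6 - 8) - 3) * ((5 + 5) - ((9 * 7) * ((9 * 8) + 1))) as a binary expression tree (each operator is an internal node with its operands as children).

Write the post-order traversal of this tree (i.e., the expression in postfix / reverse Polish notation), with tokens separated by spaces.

6 8 - 3 - 5 5 + 9 7 * 9 8 * 1 + * - *

Post-order on an expression tree gives postfix notation: for each operator, emit left operand, right operand, then the operator.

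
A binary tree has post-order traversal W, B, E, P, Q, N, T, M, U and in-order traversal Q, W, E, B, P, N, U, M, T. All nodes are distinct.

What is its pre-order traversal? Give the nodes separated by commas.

The last element of post-order is the root; it splits in-order into left and right subtrees.
Root U: left subtree has 6 nodes {Q, W, E, B, P, N}, right has 2 {M, T}.
  Root N: left subtree has 5 nodes {Q, W, E, B, P}, right has 0 { }.
    Root Q: left subtree has 0 nodes { }, right has 4 {W, E, B, P}.
      Root P: left subtree has 3 nodes {W, E, B}, right has 0 { }.
        Root E: left subtree has 1 node {W}, right has 1 {B}.
  Root M: left subtree has 0 nodes { }, right has 1 {T}.

U, N, Q, P, E, W, B, M, T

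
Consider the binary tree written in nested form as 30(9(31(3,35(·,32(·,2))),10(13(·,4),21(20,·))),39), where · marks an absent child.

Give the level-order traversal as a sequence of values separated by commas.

Level-order visits nodes level by level from the root, left to right within each level.
Level 0: 30
Level 1: 9, 39
Level 2: 31, 10
Level 3: 3, 35, 13, 21
Level 4: 32, 4, 20
Level 5: 2

30, 9, 39, 31, 10, 3, 35, 13, 21, 32, 4, 20, 2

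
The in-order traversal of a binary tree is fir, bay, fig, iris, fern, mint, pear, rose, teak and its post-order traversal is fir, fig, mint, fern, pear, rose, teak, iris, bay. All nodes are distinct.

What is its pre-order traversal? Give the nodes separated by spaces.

bay fir iris fig teak rose pear fern mint

The last element of post-order is the root; it splits in-order into left and right subtrees.
Root bay: left subtree has 1 node {fir}, right has 7 {fig, iris, fern, mint, pear, rose, teak}.
  Root iris: left subtree has 1 node {fig}, right has 5 {fern, mint, pear, rose, teak}.
    Root teak: left subtree has 4 nodes {fern, mint, pear, rose}, right has 0 { }.
      Root rose: left subtree has 3 nodes {fern, mint, pear}, right has 0 { }.
        Root pear: left subtree has 2 nodes {fern, mint}, right has 0 { }.
          Root fern: left subtree has 0 nodes { }, right has 1 {mint}.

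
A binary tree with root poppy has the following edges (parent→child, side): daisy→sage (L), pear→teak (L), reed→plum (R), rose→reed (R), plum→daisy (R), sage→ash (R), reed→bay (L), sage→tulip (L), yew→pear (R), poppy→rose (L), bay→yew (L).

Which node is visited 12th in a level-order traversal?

ash

Level-order visits nodes level by level from the root, left to right within each level.
Level 0: poppy
Level 1: rose
Level 2: reed
Level 3: bay, plum
Level 4: yew, daisy
Level 5: pear, sage
Level 6: teak, tulip, ash
Full level-order sequence: poppy, rose, reed, bay, plum, yew, daisy, pear, sage, teak, tulip, ash.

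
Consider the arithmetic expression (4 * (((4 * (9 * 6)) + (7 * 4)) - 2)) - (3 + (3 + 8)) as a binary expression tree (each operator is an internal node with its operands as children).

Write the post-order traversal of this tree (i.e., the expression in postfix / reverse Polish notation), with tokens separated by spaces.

Post-order on an expression tree gives postfix notation: for each operator, emit left operand, right operand, then the operator.

4 4 9 6 * * 7 4 * + 2 - * 3 3 8 + + -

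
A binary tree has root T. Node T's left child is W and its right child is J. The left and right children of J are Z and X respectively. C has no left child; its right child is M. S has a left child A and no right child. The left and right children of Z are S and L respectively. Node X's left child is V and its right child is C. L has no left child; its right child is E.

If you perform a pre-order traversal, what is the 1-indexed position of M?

Pre-order visits the node, then its left subtree, then its right subtree.
Visit T.
At T: go left to W.
  W is a leaf — visit W.
At T: go right to J.
  Visit J.
  At J: go left to Z.
    Visit Z.
    At Z: go left to S.
      Visit S.
      At S: go left to A.
        A is a leaf — visit A.
      At S: no right child.
    At Z: go right to L.
      Visit L.
      At L: no left child.
      At L: go right to E.
        E is a leaf — visit E.
  At J: go right to X.
    Visit X.
    At X: go left to V.
      V is a leaf — visit V.
    At X: go right to C.
      Visit C.
      At C: no left child.
      At C: go right to M.
        M is a leaf — visit M.
Full pre-order sequence: T, W, J, Z, S, A, L, E, X, V, C, M.

12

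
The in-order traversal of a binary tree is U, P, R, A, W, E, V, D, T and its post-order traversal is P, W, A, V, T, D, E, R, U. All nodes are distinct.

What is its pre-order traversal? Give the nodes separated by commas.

U, R, P, E, A, W, D, V, T

The last element of post-order is the root; it splits in-order into left and right subtrees.
Root U: left subtree has 0 nodes { }, right has 8 {P, R, A, W, E, V, D, T}.
  Root R: left subtree has 1 node {P}, right has 6 {A, W, E, V, D, T}.
    Root E: left subtree has 2 nodes {A, W}, right has 3 {V, D, T}.
      Root A: left subtree has 0 nodes { }, right has 1 {W}.
      Root D: left subtree has 1 node {V}, right has 1 {T}.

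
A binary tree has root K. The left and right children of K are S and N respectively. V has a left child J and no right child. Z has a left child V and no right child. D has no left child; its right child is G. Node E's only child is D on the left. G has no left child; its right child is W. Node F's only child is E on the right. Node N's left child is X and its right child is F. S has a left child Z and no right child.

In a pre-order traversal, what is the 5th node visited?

Pre-order visits the node, then its left subtree, then its right subtree.
Visit K.
At K: go left to S.
  Visit S.
  At S: go left to Z.
    Visit Z.
    At Z: go left to V.
      Visit V.
      At V: go left to J.
        J is a leaf — visit J.
      At V: no right child.
    At Z: no right child.
  At S: no right child.
At K: go right to N.
  Visit N.
  At N: go left to X.
    X is a leaf — visit X.
  At N: go right to F.
    Visit F.
    At F: no left child.
    At F: go right to E.
      Visit E.
      At E: go left to D.
        Visit D.
        At D: no left child.
        At D: go right to G.
          Visit G.
          At G: no left child.
          At G: go right to W.
            W is a leaf — visit W.
      At E: no right child.
Full pre-order sequence: K, S, Z, V, J, N, X, F, E, D, G, W.

J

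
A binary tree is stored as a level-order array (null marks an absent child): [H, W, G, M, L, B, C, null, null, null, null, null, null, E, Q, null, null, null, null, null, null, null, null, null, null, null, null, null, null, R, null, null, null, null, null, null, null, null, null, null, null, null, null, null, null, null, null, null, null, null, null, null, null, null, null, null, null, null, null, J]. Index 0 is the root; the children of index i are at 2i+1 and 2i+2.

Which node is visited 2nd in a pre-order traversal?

W

Pre-order visits the node, then its left subtree, then its right subtree.
Visit H.
At H: go left to W.
  Visit W.
  At W: go left to M.
    M is a leaf — visit M.
  At W: go right to L.
    L is a leaf — visit L.
At H: go right to G.
  Visit G.
  At G: go left to B.
    B is a leaf — visit B.
  At G: go right to C.
    Visit C.
    At C: go left to E.
      E is a leaf — visit E.
    At C: go right to Q.
      Visit Q.
      At Q: go left to R.
        Visit R.
        At R: go left to J.
          J is a leaf — visit J.
        At R: no right child.
      At Q: no right child.
Full pre-order sequence: H, W, M, L, G, B, C, E, Q, R, J.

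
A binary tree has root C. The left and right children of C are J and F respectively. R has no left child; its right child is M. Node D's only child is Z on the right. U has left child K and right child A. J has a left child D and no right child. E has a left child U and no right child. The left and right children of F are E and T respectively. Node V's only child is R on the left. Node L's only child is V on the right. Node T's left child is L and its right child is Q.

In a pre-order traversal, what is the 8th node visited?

Pre-order visits the node, then its left subtree, then its right subtree.
Visit C.
At C: go left to J.
  Visit J.
  At J: go left to D.
    Visit D.
    At D: no left child.
    At D: go right to Z.
      Z is a leaf — visit Z.
  At J: no right child.
At C: go right to F.
  Visit F.
  At F: go left to E.
    Visit E.
    At E: go left to U.
      Visit U.
      At U: go left to K.
        K is a leaf — visit K.
      At U: go right to A.
        A is a leaf — visit A.
    At E: no right child.
  At F: go right to T.
    Visit T.
    At T: go left to L.
      Visit L.
      At L: no left child.
      At L: go right to V.
        Visit V.
        At V: go left to R.
          Visit R.
          At R: no left child.
          At R: go right to M.
            M is a leaf — visit M.
        At V: no right child.
    At T: go right to Q.
      Q is a leaf — visit Q.
Full pre-order sequence: C, J, D, Z, F, E, U, K, A, T, L, V, R, M, Q.

K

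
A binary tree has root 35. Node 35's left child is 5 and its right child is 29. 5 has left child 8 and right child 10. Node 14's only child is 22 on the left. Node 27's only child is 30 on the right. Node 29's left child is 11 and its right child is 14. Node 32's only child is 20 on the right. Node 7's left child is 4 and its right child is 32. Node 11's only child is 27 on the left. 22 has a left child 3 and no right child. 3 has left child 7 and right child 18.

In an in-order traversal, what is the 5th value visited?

27

In-order visits the left subtree, then the node, then the right subtree.
At 35: go left to 5.
  At 5: go left to 8.
    8 is a leaf — visit 8.
  Visit 5.
  At 5: go right to 10.
    10 is a leaf — visit 10.
Visit 35.
At 35: go right to 29.
  At 29: go left to 11.
    At 11: go left to 27.
      At 27: no left child.
      Visit 27.
      At 27: go right to 30.
        30 is a leaf — visit 30.
    Visit 11.
    At 11: no right child.
  Visit 29.
  At 29: go right to 14.
    At 14: go left to 22.
      At 22: go left to 3.
        At 3: go left to 7.
          At 7: go left to 4.
            4 is a leaf — visit 4.
          Visit 7.
          At 7: go right to 32.
            At 32: no left child.
            Visit 32.
            At 32: go right to 20.
              20 is a leaf — visit 20.
        Visit 3.
        At 3: go right to 18.
          18 is a leaf — visit 18.
      Visit 22.
      At 22: no right child.
    Visit 14.
    At 14: no right child.
Full in-order sequence: 8, 5, 10, 35, 27, 30, 11, 29, 4, 7, 32, 20, 3, 18, 22, 14.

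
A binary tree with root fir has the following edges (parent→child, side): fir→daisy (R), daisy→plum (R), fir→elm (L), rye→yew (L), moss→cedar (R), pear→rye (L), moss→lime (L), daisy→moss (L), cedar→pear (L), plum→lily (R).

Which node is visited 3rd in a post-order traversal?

Post-order visits the left subtree, then the right subtree, then the node.
At fir: go left to elm.
  elm is a leaf — visit elm.
At fir: go right to daisy.
  At daisy: go left to moss.
    At moss: go left to lime.
      lime is a leaf — visit lime.
    At moss: go right to cedar.
      At cedar: go left to pear.
        At pear: go left to rye.
          At rye: go left to yew.
            yew is a leaf — visit yew.
          At rye: no right child.
          Visit rye.
        At pear: no right child.
        Visit pear.
      At cedar: no right child.
      Visit cedar.
    Visit moss.
  At daisy: go right to plum.
    At plum: no left child.
    At plum: go right to lily.
      lily is a leaf — visit lily.
    Visit plum.
  Visit daisy.
Visit fir.
Full post-order sequence: elm, lime, yew, rye, pear, cedar, moss, lily, plum, daisy, fir.

yew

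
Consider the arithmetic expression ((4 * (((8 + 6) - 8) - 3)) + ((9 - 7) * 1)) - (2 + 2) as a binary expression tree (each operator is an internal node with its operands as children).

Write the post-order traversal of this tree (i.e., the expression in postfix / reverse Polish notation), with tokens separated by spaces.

Post-order on an expression tree gives postfix notation: for each operator, emit left operand, right operand, then the operator.

4 8 6 + 8 - 3 - * 9 7 - 1 * + 2 2 + -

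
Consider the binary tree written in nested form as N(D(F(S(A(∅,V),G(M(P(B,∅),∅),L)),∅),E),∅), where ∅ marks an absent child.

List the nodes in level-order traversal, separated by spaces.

Level-order visits nodes level by level from the root, left to right within each level.
Level 0: N
Level 1: D
Level 2: F, E
Level 3: S
Level 4: A, G
Level 5: V, M, L
Level 6: P
Level 7: B

N D F E S A G V M L P B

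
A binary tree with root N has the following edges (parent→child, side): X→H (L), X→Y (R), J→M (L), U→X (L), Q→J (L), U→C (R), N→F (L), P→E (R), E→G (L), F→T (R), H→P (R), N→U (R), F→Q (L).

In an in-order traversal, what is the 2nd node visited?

In-order visits the left subtree, then the node, then the right subtree.
At N: go left to F.
  At F: go left to Q.
    At Q: go left to J.
      At J: go left to M.
        M is a leaf — visit M.
      Visit J.
      At J: no right child.
    Visit Q.
    At Q: no right child.
  Visit F.
  At F: go right to T.
    T is a leaf — visit T.
Visit N.
At N: go right to U.
  At U: go left to X.
    At X: go left to H.
      At H: no left child.
      Visit H.
      At H: go right to P.
        At P: no left child.
        Visit P.
        At P: go right to E.
          At E: go left to G.
            G is a leaf — visit G.
          Visit E.
          At E: no right child.
    Visit X.
    At X: go right to Y.
      Y is a leaf — visit Y.
  Visit U.
  At U: go right to C.
    C is a leaf — visit C.
Full in-order sequence: M, J, Q, F, T, N, H, P, G, E, X, Y, U, C.

J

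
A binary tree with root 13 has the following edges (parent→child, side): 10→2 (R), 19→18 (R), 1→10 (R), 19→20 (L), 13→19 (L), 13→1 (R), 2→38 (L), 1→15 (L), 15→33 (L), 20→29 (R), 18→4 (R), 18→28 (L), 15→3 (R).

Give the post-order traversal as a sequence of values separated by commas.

29, 20, 28, 4, 18, 19, 33, 3, 15, 38, 2, 10, 1, 13

Post-order visits the left subtree, then the right subtree, then the node.
At 13: go left to 19.
  At 19: go left to 20.
    At 20: no left child.
    At 20: go right to 29.
      29 is a leaf — visit 29.
    Visit 20.
  At 19: go right to 18.
    At 18: go left to 28.
      28 is a leaf — visit 28.
    At 18: go right to 4.
      4 is a leaf — visit 4.
    Visit 18.
  Visit 19.
At 13: go right to 1.
  At 1: go left to 15.
    At 15: go left to 33.
      33 is a leaf — visit 33.
    At 15: go right to 3.
      3 is a leaf — visit 3.
    Visit 15.
  At 1: go right to 10.
    At 10: no left child.
    At 10: go right to 2.
      At 2: go left to 38.
        38 is a leaf — visit 38.
      At 2: no right child.
      Visit 2.
    Visit 10.
  Visit 1.
Visit 13.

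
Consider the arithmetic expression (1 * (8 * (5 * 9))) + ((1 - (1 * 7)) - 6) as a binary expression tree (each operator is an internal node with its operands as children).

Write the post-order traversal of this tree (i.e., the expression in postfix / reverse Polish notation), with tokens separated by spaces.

1 8 5 9 * * * 1 1 7 * - 6 - +

Post-order on an expression tree gives postfix notation: for each operator, emit left operand, right operand, then the operator.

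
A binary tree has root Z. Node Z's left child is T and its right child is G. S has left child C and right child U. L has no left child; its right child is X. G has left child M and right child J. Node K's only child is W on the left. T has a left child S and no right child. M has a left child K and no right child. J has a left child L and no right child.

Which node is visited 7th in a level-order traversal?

C

Level-order visits nodes level by level from the root, left to right within each level.
Level 0: Z
Level 1: T, G
Level 2: S, M, J
Level 3: C, U, K, L
Level 4: W, X
Full level-order sequence: Z, T, G, S, M, J, C, U, K, L, W, X.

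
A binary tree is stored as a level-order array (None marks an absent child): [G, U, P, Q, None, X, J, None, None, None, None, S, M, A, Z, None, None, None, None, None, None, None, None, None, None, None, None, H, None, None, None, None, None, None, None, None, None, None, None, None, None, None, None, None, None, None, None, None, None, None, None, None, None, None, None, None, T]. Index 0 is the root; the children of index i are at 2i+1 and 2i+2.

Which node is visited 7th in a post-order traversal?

Post-order visits the left subtree, then the right subtree, then the node.
At G: go left to U.
  At U: go left to Q.
    Q is a leaf — visit Q.
  At U: no right child.
  Visit U.
At G: go right to P.
  At P: go left to X.
    At X: go left to S.
      S is a leaf — visit S.
    At X: go right to M.
      M is a leaf — visit M.
    Visit X.
  At P: go right to J.
    At J: go left to A.
      At A: go left to H.
        At H: no left child.
        At H: go right to T.
          T is a leaf — visit T.
        Visit H.
      At A: no right child.
      Visit A.
    At J: go right to Z.
      Z is a leaf — visit Z.
    Visit J.
  Visit P.
Visit G.
Full post-order sequence: Q, U, S, M, X, T, H, A, Z, J, P, G.

H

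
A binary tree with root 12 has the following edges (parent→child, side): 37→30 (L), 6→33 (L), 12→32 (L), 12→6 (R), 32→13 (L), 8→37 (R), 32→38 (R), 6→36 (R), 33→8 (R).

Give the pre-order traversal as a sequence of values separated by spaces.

12 32 13 38 6 33 8 37 30 36

Pre-order visits the node, then its left subtree, then its right subtree.
Visit 12.
At 12: go left to 32.
  Visit 32.
  At 32: go left to 13.
    13 is a leaf — visit 13.
  At 32: go right to 38.
    38 is a leaf — visit 38.
At 12: go right to 6.
  Visit 6.
  At 6: go left to 33.
    Visit 33.
    At 33: no left child.
    At 33: go right to 8.
      Visit 8.
      At 8: no left child.
      At 8: go right to 37.
        Visit 37.
        At 37: go left to 30.
          30 is a leaf — visit 30.
        At 37: no right child.
  At 6: go right to 36.
    36 is a leaf — visit 36.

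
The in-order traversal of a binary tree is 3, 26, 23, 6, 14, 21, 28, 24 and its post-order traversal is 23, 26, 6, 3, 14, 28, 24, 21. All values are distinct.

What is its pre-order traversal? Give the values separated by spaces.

21 14 3 6 26 23 24 28

The last element of post-order is the root; it splits in-order into left and right subtrees.
Root 21: left subtree has 5 nodes {3, 26, 23, 6, 14}, right has 2 {28, 24}.
  Root 14: left subtree has 4 nodes {3, 26, 23, 6}, right has 0 { }.
    Root 3: left subtree has 0 nodes { }, right has 3 {26, 23, 6}.
      Root 6: left subtree has 2 nodes {26, 23}, right has 0 { }.
        Root 26: left subtree has 0 nodes { }, right has 1 {23}.
  Root 24: left subtree has 1 node {28}, right has 0 { }.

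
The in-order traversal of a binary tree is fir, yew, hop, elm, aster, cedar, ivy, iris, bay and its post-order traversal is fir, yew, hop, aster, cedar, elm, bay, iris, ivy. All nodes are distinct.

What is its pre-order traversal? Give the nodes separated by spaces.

The last element of post-order is the root; it splits in-order into left and right subtrees.
Root ivy: left subtree has 6 nodes {fir, yew, hop, elm, aster, cedar}, right has 2 {iris, bay}.
  Root elm: left subtree has 3 nodes {fir, yew, hop}, right has 2 {aster, cedar}.
    Root hop: left subtree has 2 nodes {fir, yew}, right has 0 { }.
      Root yew: left subtree has 1 node {fir}, right has 0 { }.
    Root cedar: left subtree has 1 node {aster}, right has 0 { }.
  Root iris: left subtree has 0 nodes { }, right has 1 {bay}.

ivy elm hop yew fir cedar aster iris bay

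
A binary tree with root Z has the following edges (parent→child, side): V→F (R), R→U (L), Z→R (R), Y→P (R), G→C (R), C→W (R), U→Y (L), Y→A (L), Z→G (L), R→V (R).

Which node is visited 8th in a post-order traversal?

F

Post-order visits the left subtree, then the right subtree, then the node.
At Z: go left to G.
  At G: no left child.
  At G: go right to C.
    At C: no left child.
    At C: go right to W.
      W is a leaf — visit W.
    Visit C.
  Visit G.
At Z: go right to R.
  At R: go left to U.
    At U: go left to Y.
      At Y: go left to A.
        A is a leaf — visit A.
      At Y: go right to P.
        P is a leaf — visit P.
      Visit Y.
    At U: no right child.
    Visit U.
  At R: go right to V.
    At V: no left child.
    At V: go right to F.
      F is a leaf — visit F.
    Visit V.
  Visit R.
Visit Z.
Full post-order sequence: W, C, G, A, P, Y, U, F, V, R, Z.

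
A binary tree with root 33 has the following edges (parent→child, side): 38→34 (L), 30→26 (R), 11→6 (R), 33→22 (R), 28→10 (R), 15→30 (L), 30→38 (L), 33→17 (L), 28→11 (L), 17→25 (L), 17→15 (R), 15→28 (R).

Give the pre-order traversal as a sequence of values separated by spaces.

33 17 25 15 30 38 34 26 28 11 6 10 22

Pre-order visits the node, then its left subtree, then its right subtree.
Visit 33.
At 33: go left to 17.
  Visit 17.
  At 17: go left to 25.
    25 is a leaf — visit 25.
  At 17: go right to 15.
    Visit 15.
    At 15: go left to 30.
      Visit 30.
      At 30: go left to 38.
        Visit 38.
        At 38: go left to 34.
          34 is a leaf — visit 34.
        At 38: no right child.
      At 30: go right to 26.
        26 is a leaf — visit 26.
    At 15: go right to 28.
      Visit 28.
      At 28: go left to 11.
        Visit 11.
        At 11: no left child.
        At 11: go right to 6.
          6 is a leaf — visit 6.
      At 28: go right to 10.
        10 is a leaf — visit 10.
At 33: go right to 22.
  22 is a leaf — visit 22.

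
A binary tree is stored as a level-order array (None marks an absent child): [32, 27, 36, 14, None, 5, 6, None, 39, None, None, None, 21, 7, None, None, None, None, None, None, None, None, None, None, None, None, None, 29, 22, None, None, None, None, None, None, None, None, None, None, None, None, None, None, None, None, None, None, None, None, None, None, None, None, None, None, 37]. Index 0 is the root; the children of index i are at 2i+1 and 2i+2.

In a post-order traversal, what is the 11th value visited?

36

Post-order visits the left subtree, then the right subtree, then the node.
At 32: go left to 27.
  At 27: go left to 14.
    At 14: no left child.
    At 14: go right to 39.
      39 is a leaf — visit 39.
    Visit 14.
  At 27: no right child.
  Visit 27.
At 32: go right to 36.
  At 36: go left to 5.
    At 5: no left child.
    At 5: go right to 21.
      21 is a leaf — visit 21.
    Visit 5.
  At 36: go right to 6.
    At 6: go left to 7.
      At 7: go left to 29.
        At 29: go left to 37.
          37 is a leaf — visit 37.
        At 29: no right child.
        Visit 29.
      At 7: go right to 22.
        22 is a leaf — visit 22.
      Visit 7.
    At 6: no right child.
    Visit 6.
  Visit 36.
Visit 32.
Full post-order sequence: 39, 14, 27, 21, 5, 37, 29, 22, 7, 6, 36, 32.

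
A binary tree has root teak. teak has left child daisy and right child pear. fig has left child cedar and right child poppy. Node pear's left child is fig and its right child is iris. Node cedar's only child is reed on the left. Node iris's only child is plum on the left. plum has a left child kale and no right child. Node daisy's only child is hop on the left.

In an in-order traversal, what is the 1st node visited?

hop

In-order visits the left subtree, then the node, then the right subtree.
At teak: go left to daisy.
  At daisy: go left to hop.
    hop is a leaf — visit hop.
  Visit daisy.
  At daisy: no right child.
Visit teak.
At teak: go right to pear.
  At pear: go left to fig.
    At fig: go left to cedar.
      At cedar: go left to reed.
        reed is a leaf — visit reed.
      Visit cedar.
      At cedar: no right child.
    Visit fig.
    At fig: go right to poppy.
      poppy is a leaf — visit poppy.
  Visit pear.
  At pear: go right to iris.
    At iris: go left to plum.
      At plum: go left to kale.
        kale is a leaf — visit kale.
      Visit plum.
      At plum: no right child.
    Visit iris.
    At iris: no right child.
Full in-order sequence: hop, daisy, teak, reed, cedar, fig, poppy, pear, kale, plum, iris.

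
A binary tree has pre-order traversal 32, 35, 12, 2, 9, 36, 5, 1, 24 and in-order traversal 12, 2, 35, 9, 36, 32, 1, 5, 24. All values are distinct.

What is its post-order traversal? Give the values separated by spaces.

2 12 36 9 35 1 24 5 32

The first element of pre-order is the root; it splits in-order into left and right subtrees.
Root 32: left subtree has 5 nodes {12, 2, 35, 9, 36}, right has 3 {1, 5, 24}.
  Root 35: left subtree has 2 nodes {12, 2}, right has 2 {9, 36}.
    Root 12: left subtree has 0 nodes { }, right has 1 {2}.
    Root 9: left subtree has 0 nodes { }, right has 1 {36}.
  Root 5: left subtree has 1 node {1}, right has 1 {24}.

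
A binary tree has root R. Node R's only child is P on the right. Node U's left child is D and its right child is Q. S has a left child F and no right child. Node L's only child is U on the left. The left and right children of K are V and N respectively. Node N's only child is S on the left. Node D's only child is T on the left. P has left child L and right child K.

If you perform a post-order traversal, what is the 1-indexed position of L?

Post-order visits the left subtree, then the right subtree, then the node.
At R: no left child.
At R: go right to P.
  At P: go left to L.
    At L: go left to U.
      At U: go left to D.
        At D: go left to T.
          T is a leaf — visit T.
        At D: no right child.
        Visit D.
      At U: go right to Q.
        Q is a leaf — visit Q.
      Visit U.
    At L: no right child.
    Visit L.
  At P: go right to K.
    At K: go left to V.
      V is a leaf — visit V.
    At K: go right to N.
      At N: go left to S.
        At S: go left to F.
          F is a leaf — visit F.
        At S: no right child.
        Visit S.
      At N: no right child.
      Visit N.
    Visit K.
  Visit P.
Visit R.
Full post-order sequence: T, D, Q, U, L, V, F, S, N, K, P, R.

5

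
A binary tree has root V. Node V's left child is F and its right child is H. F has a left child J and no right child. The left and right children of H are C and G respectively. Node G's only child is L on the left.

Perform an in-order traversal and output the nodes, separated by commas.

In-order visits the left subtree, then the node, then the right subtree.
At V: go left to F.
  At F: go left to J.
    J is a leaf — visit J.
  Visit F.
  At F: no right child.
Visit V.
At V: go right to H.
  At H: go left to C.
    C is a leaf — visit C.
  Visit H.
  At H: go right to G.
    At G: go left to L.
      L is a leaf — visit L.
    Visit G.
    At G: no right child.

J, F, V, C, H, L, G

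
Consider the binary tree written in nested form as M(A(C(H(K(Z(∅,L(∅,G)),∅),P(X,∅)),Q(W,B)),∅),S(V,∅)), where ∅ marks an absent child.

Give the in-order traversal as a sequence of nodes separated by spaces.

Z L G K H X P C W Q B A M V S

In-order visits the left subtree, then the node, then the right subtree.
At M: go left to A.
  At A: go left to C.
    At C: go left to H.
      At H: go left to K.
        At K: go left to Z.
          At Z: no left child.
          Visit Z.
          At Z: go right to L.
            At L: no left child.
            Visit L.
            At L: go right to G.
              G is a leaf — visit G.
        Visit K.
        At K: no right child.
      Visit H.
      At H: go right to P.
        At P: go left to X.
          X is a leaf — visit X.
        Visit P.
        At P: no right child.
    Visit C.
    At C: go right to Q.
      At Q: go left to W.
        W is a leaf — visit W.
      Visit Q.
      At Q: go right to B.
        B is a leaf — visit B.
  Visit A.
  At A: no right child.
Visit M.
At M: go right to S.
  At S: go left to V.
    V is a leaf — visit V.
  Visit S.
  At S: no right child.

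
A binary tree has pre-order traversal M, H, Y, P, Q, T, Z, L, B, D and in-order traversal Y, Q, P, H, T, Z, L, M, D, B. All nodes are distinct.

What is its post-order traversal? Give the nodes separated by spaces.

The first element of pre-order is the root; it splits in-order into left and right subtrees.
Root M: left subtree has 7 nodes {Y, Q, P, H, T, Z, L}, right has 2 {D, B}.
  Root H: left subtree has 3 nodes {Y, Q, P}, right has 3 {T, Z, L}.
    Root Y: left subtree has 0 nodes { }, right has 2 {Q, P}.
      Root P: left subtree has 1 node {Q}, right has 0 { }.
    Root T: left subtree has 0 nodes { }, right has 2 {Z, L}.
      Root Z: left subtree has 0 nodes { }, right has 1 {L}.
  Root B: left subtree has 1 node {D}, right has 0 { }.

Q P Y L Z T H D B M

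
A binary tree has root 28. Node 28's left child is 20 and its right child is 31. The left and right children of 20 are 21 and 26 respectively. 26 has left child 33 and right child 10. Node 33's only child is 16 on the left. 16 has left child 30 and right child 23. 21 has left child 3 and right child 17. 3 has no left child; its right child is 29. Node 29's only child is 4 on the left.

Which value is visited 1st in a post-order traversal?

4

Post-order visits the left subtree, then the right subtree, then the node.
At 28: go left to 20.
  At 20: go left to 21.
    At 21: go left to 3.
      At 3: no left child.
      At 3: go right to 29.
        At 29: go left to 4.
          4 is a leaf — visit 4.
        At 29: no right child.
        Visit 29.
      Visit 3.
    At 21: go right to 17.
      17 is a leaf — visit 17.
    Visit 21.
  At 20: go right to 26.
    At 26: go left to 33.
      At 33: go left to 16.
        At 16: go left to 30.
          30 is a leaf — visit 30.
        At 16: go right to 23.
          23 is a leaf — visit 23.
        Visit 16.
      At 33: no right child.
      Visit 33.
    At 26: go right to 10.
      10 is a leaf — visit 10.
    Visit 26.
  Visit 20.
At 28: go right to 31.
  31 is a leaf — visit 31.
Visit 28.
Full post-order sequence: 4, 29, 3, 17, 21, 30, 23, 16, 33, 10, 26, 20, 31, 28.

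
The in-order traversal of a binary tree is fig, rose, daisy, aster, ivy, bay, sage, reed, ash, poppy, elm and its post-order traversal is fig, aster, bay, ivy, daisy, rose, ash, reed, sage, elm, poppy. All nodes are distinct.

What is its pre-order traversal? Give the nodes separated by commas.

poppy, sage, rose, fig, daisy, ivy, aster, bay, reed, ash, elm

The last element of post-order is the root; it splits in-order into left and right subtrees.
Root poppy: left subtree has 9 nodes {fig, rose, daisy, aster, ivy, bay, sage, reed, ash}, right has 1 {elm}.
  Root sage: left subtree has 6 nodes {fig, rose, daisy, aster, ivy, bay}, right has 2 {reed, ash}.
    Root rose: left subtree has 1 node {fig}, right has 4 {daisy, aster, ivy, bay}.
      Root daisy: left subtree has 0 nodes { }, right has 3 {aster, ivy, bay}.
        Root ivy: left subtree has 1 node {aster}, right has 1 {bay}.
    Root reed: left subtree has 0 nodes { }, right has 1 {ash}.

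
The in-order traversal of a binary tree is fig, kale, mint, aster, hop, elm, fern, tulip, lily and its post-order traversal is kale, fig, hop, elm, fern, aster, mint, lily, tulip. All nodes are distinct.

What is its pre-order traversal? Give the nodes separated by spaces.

tulip mint fig kale aster fern elm hop lily

The last element of post-order is the root; it splits in-order into left and right subtrees.
Root tulip: left subtree has 7 nodes {fig, kale, mint, aster, hop, elm, fern}, right has 1 {lily}.
  Root mint: left subtree has 2 nodes {fig, kale}, right has 4 {aster, hop, elm, fern}.
    Root fig: left subtree has 0 nodes { }, right has 1 {kale}.
    Root aster: left subtree has 0 nodes { }, right has 3 {hop, elm, fern}.
      Root fern: left subtree has 2 nodes {hop, elm}, right has 0 { }.
        Root elm: left subtree has 1 node {hop}, right has 0 { }.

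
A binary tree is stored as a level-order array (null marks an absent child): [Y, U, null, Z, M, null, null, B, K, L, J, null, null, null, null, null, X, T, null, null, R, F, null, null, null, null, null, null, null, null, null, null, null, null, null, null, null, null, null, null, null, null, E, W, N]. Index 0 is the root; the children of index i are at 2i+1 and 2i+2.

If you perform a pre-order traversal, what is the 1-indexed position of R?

10

Pre-order visits the node, then its left subtree, then its right subtree.
Visit Y.
At Y: go left to U.
  Visit U.
  At U: go left to Z.
    Visit Z.
    At Z: go left to B.
      Visit B.
      At B: no left child.
      At B: go right to X.
        X is a leaf — visit X.
    At Z: go right to K.
      Visit K.
      At K: go left to T.
        T is a leaf — visit T.
      At K: no right child.
  At U: go right to M.
    Visit M.
    At M: go left to L.
      Visit L.
      At L: no left child.
      At L: go right to R.
        Visit R.
        At R: no left child.
        At R: go right to E.
          E is a leaf — visit E.
    At M: go right to J.
      Visit J.
      At J: go left to F.
        Visit F.
        At F: go left to W.
          W is a leaf — visit W.
        At F: go right to N.
          N is a leaf — visit N.
      At J: no right child.
At Y: no right child.
Full pre-order sequence: Y, U, Z, B, X, K, T, M, L, R, E, J, F, W, N.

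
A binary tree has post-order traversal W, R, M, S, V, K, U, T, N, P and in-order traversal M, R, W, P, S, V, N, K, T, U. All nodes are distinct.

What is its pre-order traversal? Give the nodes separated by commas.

P, M, R, W, N, V, S, T, K, U

The last element of post-order is the root; it splits in-order into left and right subtrees.
Root P: left subtree has 3 nodes {M, R, W}, right has 6 {S, V, N, K, T, U}.
  Root M: left subtree has 0 nodes { }, right has 2 {R, W}.
    Root R: left subtree has 0 nodes { }, right has 1 {W}.
  Root N: left subtree has 2 nodes {S, V}, right has 3 {K, T, U}.
    Root V: left subtree has 1 node {S}, right has 0 { }.
    Root T: left subtree has 1 node {K}, right has 1 {U}.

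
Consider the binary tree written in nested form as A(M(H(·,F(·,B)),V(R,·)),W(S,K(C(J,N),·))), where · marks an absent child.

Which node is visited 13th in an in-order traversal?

In-order visits the left subtree, then the node, then the right subtree.
At A: go left to M.
  At M: go left to H.
    At H: no left child.
    Visit H.
    At H: go right to F.
      At F: no left child.
      Visit F.
      At F: go right to B.
        B is a leaf — visit B.
  Visit M.
  At M: go right to V.
    At V: go left to R.
      R is a leaf — visit R.
    Visit V.
    At V: no right child.
Visit A.
At A: go right to W.
  At W: go left to S.
    S is a leaf — visit S.
  Visit W.
  At W: go right to K.
    At K: go left to C.
      At C: go left to J.
        J is a leaf — visit J.
      Visit C.
      At C: go right to N.
        N is a leaf — visit N.
    Visit K.
    At K: no right child.
Full in-order sequence: H, F, B, M, R, V, A, S, W, J, C, N, K.

K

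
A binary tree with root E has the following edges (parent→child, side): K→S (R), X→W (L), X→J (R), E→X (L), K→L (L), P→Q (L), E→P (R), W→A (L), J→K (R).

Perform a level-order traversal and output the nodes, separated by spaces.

E X P W J Q A K L S

Level-order visits nodes level by level from the root, left to right within each level.
Level 0: E
Level 1: X, P
Level 2: W, J, Q
Level 3: A, K
Level 4: L, S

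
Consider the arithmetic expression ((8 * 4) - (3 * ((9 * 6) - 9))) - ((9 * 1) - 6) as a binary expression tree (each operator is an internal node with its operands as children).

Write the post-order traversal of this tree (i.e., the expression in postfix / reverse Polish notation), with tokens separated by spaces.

Post-order on an expression tree gives postfix notation: for each operator, emit left operand, right operand, then the operator.

8 4 * 3 9 6 * 9 - * - 9 1 * 6 - -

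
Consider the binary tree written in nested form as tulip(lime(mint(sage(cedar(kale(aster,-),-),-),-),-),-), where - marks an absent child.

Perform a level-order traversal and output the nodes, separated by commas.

tulip, lime, mint, sage, cedar, kale, aster

Level-order visits nodes level by level from the root, left to right within each level.
Level 0: tulip
Level 1: lime
Level 2: mint
Level 3: sage
Level 4: cedar
Level 5: kale
Level 6: aster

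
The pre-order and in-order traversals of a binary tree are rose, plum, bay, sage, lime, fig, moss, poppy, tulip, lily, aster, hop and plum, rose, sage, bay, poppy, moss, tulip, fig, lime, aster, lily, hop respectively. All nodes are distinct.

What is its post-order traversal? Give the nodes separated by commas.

plum, sage, poppy, tulip, moss, fig, aster, hop, lily, lime, bay, rose

The first element of pre-order is the root; it splits in-order into left and right subtrees.
Root rose: left subtree has 1 node {plum}, right has 10 {sage, bay, poppy, moss, tulip, fig, lime, aster, lily, hop}.
  Root bay: left subtree has 1 node {sage}, right has 8 {poppy, moss, tulip, fig, lime, aster, lily, hop}.
    Root lime: left subtree has 4 nodes {poppy, moss, tulip, fig}, right has 3 {aster, lily, hop}.
      Root fig: left subtree has 3 nodes {poppy, moss, tulip}, right has 0 { }.
        Root moss: left subtree has 1 node {poppy}, right has 1 {tulip}.
      Root lily: left subtree has 1 node {aster}, right has 1 {hop}.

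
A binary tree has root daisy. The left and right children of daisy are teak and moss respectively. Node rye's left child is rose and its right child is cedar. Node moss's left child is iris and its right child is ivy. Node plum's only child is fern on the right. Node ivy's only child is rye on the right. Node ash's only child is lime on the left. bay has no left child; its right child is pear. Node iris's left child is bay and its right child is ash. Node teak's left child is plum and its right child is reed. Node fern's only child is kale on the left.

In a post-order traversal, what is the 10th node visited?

iris

Post-order visits the left subtree, then the right subtree, then the node.
At daisy: go left to teak.
  At teak: go left to plum.
    At plum: no left child.
    At plum: go right to fern.
      At fern: go left to kale.
        kale is a leaf — visit kale.
      At fern: no right child.
      Visit fern.
    Visit plum.
  At teak: go right to reed.
    reed is a leaf — visit reed.
  Visit teak.
At daisy: go right to moss.
  At moss: go left to iris.
    At iris: go left to bay.
      At bay: no left child.
      At bay: go right to pear.
        pear is a leaf — visit pear.
      Visit bay.
    At iris: go right to ash.
      At ash: go left to lime.
        lime is a leaf — visit lime.
      At ash: no right child.
      Visit ash.
    Visit iris.
  At moss: go right to ivy.
    At ivy: no left child.
    At ivy: go right to rye.
      At rye: go left to rose.
        rose is a leaf — visit rose.
      At rye: go right to cedar.
        cedar is a leaf — visit cedar.
      Visit rye.
    Visit ivy.
  Visit moss.
Visit daisy.
Full post-order sequence: kale, fern, plum, reed, teak, pear, bay, lime, ash, iris, rose, cedar, rye, ivy, moss, daisy.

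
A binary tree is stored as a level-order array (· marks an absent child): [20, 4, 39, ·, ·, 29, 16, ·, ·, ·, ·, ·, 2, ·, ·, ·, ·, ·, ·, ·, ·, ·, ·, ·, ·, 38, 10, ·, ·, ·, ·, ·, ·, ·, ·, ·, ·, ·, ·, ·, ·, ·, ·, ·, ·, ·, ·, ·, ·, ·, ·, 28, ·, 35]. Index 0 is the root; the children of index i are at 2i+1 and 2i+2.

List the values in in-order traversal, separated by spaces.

4 20 29 28 38 2 35 10 39 16

In-order visits the left subtree, then the node, then the right subtree.
At 20: go left to 4.
  4 is a leaf — visit 4.
Visit 20.
At 20: go right to 39.
  At 39: go left to 29.
    At 29: no left child.
    Visit 29.
    At 29: go right to 2.
      At 2: go left to 38.
        At 38: go left to 28.
          28 is a leaf — visit 28.
        Visit 38.
        At 38: no right child.
      Visit 2.
      At 2: go right to 10.
        At 10: go left to 35.
          35 is a leaf — visit 35.
        Visit 10.
        At 10: no right child.
  Visit 39.
  At 39: go right to 16.
    16 is a leaf — visit 16.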